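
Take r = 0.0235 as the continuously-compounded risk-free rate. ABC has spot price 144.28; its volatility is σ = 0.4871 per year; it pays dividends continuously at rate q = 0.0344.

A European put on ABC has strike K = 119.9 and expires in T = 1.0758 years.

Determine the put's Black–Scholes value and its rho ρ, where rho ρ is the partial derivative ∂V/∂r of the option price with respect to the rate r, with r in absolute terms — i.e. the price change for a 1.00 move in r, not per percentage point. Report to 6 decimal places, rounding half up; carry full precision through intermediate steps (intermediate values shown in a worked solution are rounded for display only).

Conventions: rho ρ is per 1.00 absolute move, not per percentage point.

σ√T = 0.4871·√1.0758 = 0.505224
d₁ = (ln(S/K) + (r−q+σ²/2)T) / (σ√T) = (ln(144.28/119.9) + (0.0235−0.0344+0.4871²/2)·1.0758) / 0.505224 = (0.185098 + 0.115899) / 0.505224 = 0.595770
d₂ = d₁ − σ√T = 0.595770 − 0.505224 = 0.090546
e^{−rT} = 0.975036
e^{−qT} = 0.963669
N(−d₁) = 0.275664,  N(−d₂) = 0.463927
Put price V = K·e^{−rT}·N(−d₂) − S·e^{−qT}·N(−d₁) = 54.236171 − 38.327880 = 15.908290
ρ = −K·T·e^{−rT}·N(−d₂) = -58.347272

price = 15.908290
ρ = -58.347272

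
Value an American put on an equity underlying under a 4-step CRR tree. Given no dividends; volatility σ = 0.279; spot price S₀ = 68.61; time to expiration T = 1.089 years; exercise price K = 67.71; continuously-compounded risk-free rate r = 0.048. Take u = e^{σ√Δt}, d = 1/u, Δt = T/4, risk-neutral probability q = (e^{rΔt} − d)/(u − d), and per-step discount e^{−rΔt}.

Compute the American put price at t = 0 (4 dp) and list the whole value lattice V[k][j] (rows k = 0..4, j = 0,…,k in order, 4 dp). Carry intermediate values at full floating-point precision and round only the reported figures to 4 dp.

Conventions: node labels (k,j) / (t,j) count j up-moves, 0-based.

price = 5.8462
tree:
5.8462
10.0117 1.9741
16.4307 4.0710 0.0000
23.3778 8.3950 0.0000 0.0000
29.3837 16.4307 0.0000 0.0000 0.0000

params: Δt=0.27225 u=1.15671 d=0.86452 q=0.50869 e^(-rΔt)=0.98702
t_4 payoffs: 29.3837 16.4307 0.0000 0.0000 0.0000
k=3: node(3,0) S=44.3322 payoff=23.3778 vs cont=22.4987 → 23.3778 [stop]  node(3,1) S=59.3150 payoff=8.3950 vs cont=7.9678 → 8.3950 [stop]  node(3,2) S=79.3615 payoff=0.0000 vs cont=0.0000 → 0.0000 [wait]  node(3,3) S=106.1831 payoff=0.0000 vs cont=0.0000 → 0.0000 [wait]
k=2: node(2,0) S=51.2793 payoff=16.4307 vs cont=15.5516 → 16.4307 [stop]  node(2,1) S=68.6100 payoff=0.0000 vs cont=4.0710 → 4.0710 [wait]  node(2,2) S=91.7979 payoff=0.0000 vs cont=0.0000 → 0.0000 [wait]
k=1: node(1,0) S=59.3150 payoff=8.3950 vs cont=10.0117 → 10.0117 [wait]  node(1,1) S=79.3615 payoff=0.0000 vs cont=1.9741 → 1.9741 [wait]
k=0: node(0,0) S=68.6100 payoff=0.0000 vs cont=5.8462 → 5.8462 [wait]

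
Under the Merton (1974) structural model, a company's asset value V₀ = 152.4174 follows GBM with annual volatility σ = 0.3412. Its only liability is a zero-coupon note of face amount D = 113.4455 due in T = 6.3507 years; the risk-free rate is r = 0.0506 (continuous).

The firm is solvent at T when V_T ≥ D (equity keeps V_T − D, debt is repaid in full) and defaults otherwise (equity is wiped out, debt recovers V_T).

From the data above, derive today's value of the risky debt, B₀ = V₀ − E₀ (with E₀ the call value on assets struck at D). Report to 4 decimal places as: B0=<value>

Equity is a call on the firm's assets struck at D = 113.4455:
d₁ = [ln(V₀/D) + (r + σ²/2)T] / (σ√T)
   = [ln(152.4174/113.4455) + (0.0506 + 0.5·0.3412²)·6.3507] / (0.3412·√6.3507)
   = [0.295300 + 0.691012] / 0.859844 = 1.147082
d₂ = d₁ − σ√T = 1.147082 − 0.859844 = 0.287238
N(d₁) = 0.874326,  N(d₂) = 0.613035,  e^(−rT) = 0.725173
E₀ = V₀·N(d₁) − D·e^(−rT)·N(d₂)
   = 152.4174·0.874326 − 113.4455·0.725173·0.613035 = 82.829623
B₀ = V₀ − E₀ = 152.4174 − 82.829623 = 69.587777

B0=69.5878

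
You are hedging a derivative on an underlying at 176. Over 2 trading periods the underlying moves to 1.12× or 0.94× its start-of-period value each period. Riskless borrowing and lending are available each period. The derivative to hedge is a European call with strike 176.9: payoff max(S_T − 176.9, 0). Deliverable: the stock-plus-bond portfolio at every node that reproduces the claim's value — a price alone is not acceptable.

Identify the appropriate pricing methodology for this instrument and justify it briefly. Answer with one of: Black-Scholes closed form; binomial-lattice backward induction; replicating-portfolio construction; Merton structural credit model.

Key observation: a price alone would not answer the question — the per-node share/bond construction on the spot-176, 1.12/0.94 tree is required, and only the replicating-portfolio method yields it.

framework: replicating-portfolio construction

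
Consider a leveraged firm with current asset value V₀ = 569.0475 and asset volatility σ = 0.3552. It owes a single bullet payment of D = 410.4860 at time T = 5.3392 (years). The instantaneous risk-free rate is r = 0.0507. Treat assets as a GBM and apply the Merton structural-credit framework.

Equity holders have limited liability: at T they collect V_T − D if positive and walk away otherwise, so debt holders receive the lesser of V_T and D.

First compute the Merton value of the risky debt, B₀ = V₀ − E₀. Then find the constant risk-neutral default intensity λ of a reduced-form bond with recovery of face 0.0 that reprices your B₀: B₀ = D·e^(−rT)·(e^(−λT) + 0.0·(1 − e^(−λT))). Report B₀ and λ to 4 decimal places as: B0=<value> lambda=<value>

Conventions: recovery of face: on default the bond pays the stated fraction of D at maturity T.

B0=268.1341 lambda=0.0291

Equity is a call on the firm's assets struck at D = 410.4860:
d₁ = [ln(V₀/D) + (r + σ²/2)T] / (σ√T)
   = [ln(569.0475/410.4860) + (0.0507 + 0.5·0.3552²)·5.3392] / (0.3552·√5.3392)
   = [0.326622 + 0.607513] / 0.820750 = 1.138148
d₂ = d₁ − σ√T = 1.138148 − 0.820750 = 0.317397
N(d₁) = 0.872471,  N(d₂) = 0.624529,  e^(−rT) = 0.762847
E₀ = V₀·N(d₁) − D·e^(−rT)·N(d₂)
   = 569.0475·0.872471 − 410.4860·0.762847·0.624529 = 300.913384
B₀ = V₀ − E₀ = 569.0475 − 300.913384 = 268.134116
e^(−λT) = (B₀·e^(rT)/D − 0)/(1 − 0) = (268.1341·1.310878/410.4860 − 0)/1 = 0.85628060
λ = −ln(0.85628060)/5.3392 = 0.029060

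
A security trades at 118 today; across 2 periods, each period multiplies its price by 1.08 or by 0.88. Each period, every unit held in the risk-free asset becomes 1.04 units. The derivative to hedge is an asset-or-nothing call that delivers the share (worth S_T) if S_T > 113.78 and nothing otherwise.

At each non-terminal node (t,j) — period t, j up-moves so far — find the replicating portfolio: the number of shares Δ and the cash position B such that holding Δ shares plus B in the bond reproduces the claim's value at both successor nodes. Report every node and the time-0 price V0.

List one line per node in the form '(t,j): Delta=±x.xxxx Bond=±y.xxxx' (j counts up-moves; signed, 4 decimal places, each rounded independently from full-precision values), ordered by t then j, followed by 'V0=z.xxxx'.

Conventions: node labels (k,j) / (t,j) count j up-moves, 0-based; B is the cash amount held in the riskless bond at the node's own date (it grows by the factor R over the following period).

(0,0): Delta=4.4862 Bond=-447.9252
(1,0): Delta=0.0000 Bond=0.0000
(1,1): Delta=5.4000 Bond=-582.3028
V0=81.4409

The replicating-portfolio and risk-neutral prices coincide; use p* = (1.04−0.88)/(1.08−0.88) = 0.8000 for the latter.
Expiry values: V(2,0)=0.0000, V(2,1)=0.0000, V(2,2)=137.6352
(1,0): S=103.8400. Δ = (V_up−V_dn)/(S_up−S_dn) = (0.0000−0.0000)/(112.1472−91.3792) = 0.0000. V = [p*·0.0000 + (1−p*)·0.0000]/1.04 = 0.0000. B = V − Δ·S = 0.0000.
(1,1): S=127.4400. Δ = (V_up−V_dn)/(S_up−S_dn) = (137.6352−0.0000)/(137.6352−112.1472) = 5.4000. V = [p*·137.6352 + (1−p*)·0.0000]/1.04 = 105.8732. B = V − Δ·S = -582.3028.
(0,0): S=118.0000. Δ = (V_up−V_dn)/(S_up−S_dn) = (105.8732−0.0000)/(127.4400−103.8400) = 4.4862. V = [p*·105.8732 + (1−p*)·0.0000]/1.04 = 81.4409. B = V − Δ·S = -447.9252.
As a check, the time-0 holding Δ(0,0)·S0 + B(0,0) comes to 81.4409 — exactly V0.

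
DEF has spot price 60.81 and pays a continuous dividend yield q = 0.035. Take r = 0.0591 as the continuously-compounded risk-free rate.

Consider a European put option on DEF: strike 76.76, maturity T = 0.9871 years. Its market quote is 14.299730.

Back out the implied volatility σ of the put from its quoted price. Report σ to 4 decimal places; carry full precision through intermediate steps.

At σ = 0.1753 the Black–Scholes value reproduces the quote:
σ√T = 0.1753·√0.9871 = 0.174166
d₁ = (ln(S/K) + (r−q+σ²/2)T) / (σ√T) = (ln(60.81/76.76) + (0.0591−0.035+0.1753²/2)·0.9871) / 0.174166 = (-0.232929 + 0.038956) / 0.174166 = -1.113730
d₂ = d₁ − σ√T = -1.113730 − 0.174166 = -1.287895
e^{−rT} = 0.943331
e^{−qT} = 0.966041
N(−d₁) = 0.867302,  N(−d₂) = 0.901109
V = K·e^{−rT}·N(−d₂) − S·e^{−qT}·N(−d₁) = 65.249398 − 50.949667 = 14.299730 (matching the quote); vega is positive throughout, so no other σ reproduces this price

sigma = 0.1753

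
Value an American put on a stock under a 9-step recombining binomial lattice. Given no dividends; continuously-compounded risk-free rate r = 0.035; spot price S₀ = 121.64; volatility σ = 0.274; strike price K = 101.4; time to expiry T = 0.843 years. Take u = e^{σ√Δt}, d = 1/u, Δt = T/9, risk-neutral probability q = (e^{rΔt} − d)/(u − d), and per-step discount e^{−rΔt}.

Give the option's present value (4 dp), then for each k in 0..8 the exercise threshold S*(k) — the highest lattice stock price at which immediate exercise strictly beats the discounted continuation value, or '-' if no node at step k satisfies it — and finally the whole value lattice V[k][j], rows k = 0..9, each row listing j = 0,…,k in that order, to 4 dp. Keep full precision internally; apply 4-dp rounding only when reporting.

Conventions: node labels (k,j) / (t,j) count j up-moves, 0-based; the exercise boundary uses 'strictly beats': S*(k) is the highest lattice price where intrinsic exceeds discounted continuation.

params: Δt=0.09367 u=1.08747 d=0.91956 q=0.49860 e^(-rΔt)=0.99673
t_9 payoffs: 44.2119 33.7693 21.4200 6.8156 0.0000 0.0000 0.0000 0.0000 0.0000 0.0000
t_8: node(8,0) S=62.1906 payoff=39.2094 vs cont=38.8775 → 39.2094 [stop]  node(8,1) S=73.5466 payoff=27.8534 vs cont=27.5215 → 27.8534 [stop]  node(8,2) S=86.9762 payoff=14.4238 vs cont=14.0919 → 14.4238 [stop]  node(8,3) S=102.8581 payoff=0.0000 vs cont=3.4061 → 3.4061 [wait]  node(8,4) S=121.6400 payoff=0.0000 vs cont=0.0000 → 0.0000 [wait]  node(8,5) S=143.8515 payoff=0.0000 vs cont=0.0000 → 0.0000 [wait]  node(8,6) S=170.1188 payoff=0.0000 vs cont=0.0000 → 0.0000 [wait]  node(8,7) S=201.1825 payoff=0.0000 vs cont=0.0000 → 0.0000 [wait]  node(8,8) S=237.9184 payoff=0.0000 vs cont=0.0000 → 0.0000 [wait]  ⇒ S*(8)=86.9762
t_7: node(7,0) S=67.6307 payoff=33.7693 vs cont=33.4374 → 33.7693 [stop]  node(7,1) S=79.9800 payoff=21.4200 vs cont=21.0881 → 21.4200 [stop]  node(7,2) S=94.5844 payoff=6.8156 vs cont=8.9011 → 8.9011 [wait]  node(7,3) S=111.8555 payoff=0.0000 vs cont=1.7022 → 1.7022 [wait]  node(7,4) S=132.2804 payoff=0.0000 vs cont=0.0000 → 0.0000 [wait]  node(7,5) S=156.4348 payoff=0.0000 vs cont=0.0000 → 0.0000 [wait]  node(7,6) S=184.9998 payoff=0.0000 vs cont=0.0000 → 0.0000 [wait]  node(7,7) S=218.7807 payoff=0.0000 vs cont=0.0000 → 0.0000 [wait]  ⇒ S*(7)=79.9800
t_6: node(6,0) S=73.5466 payoff=27.8534 vs cont=27.5215 → 27.8534 [stop]  node(6,1) S=86.9762 payoff=14.4238 vs cont=15.1283 → 15.1283 [wait]  node(6,2) S=102.8581 payoff=0.0000 vs cont=5.2943 → 5.2943 [wait]  node(6,3) S=121.6400 payoff=0.0000 vs cont=0.8507 → 0.8507 [wait]  node(6,4) S=143.8515 payoff=0.0000 vs cont=0.0000 → 0.0000 [wait]  node(6,5) S=170.1188 payoff=0.0000 vs cont=0.0000 → 0.0000 [wait]  node(6,6) S=201.1825 payoff=0.0000 vs cont=0.0000 → 0.0000 [wait]  ⇒ S*(6)=73.5466
t_5: node(5,0) S=79.9800 payoff=21.4200 vs cont=21.4382 → 21.4382 [wait]  node(5,1) S=94.5844 payoff=6.8156 vs cont=10.1916 → 10.1916 [wait]  node(5,2) S=111.8555 payoff=0.0000 vs cont=3.0686 → 3.0686 [wait]  node(5,3) S=132.2804 payoff=0.0000 vs cont=0.4251 → 0.4251 [wait]  node(5,4) S=156.4348 payoff=0.0000 vs cont=0.0000 → 0.0000 [wait]  node(5,5) S=184.9998 payoff=0.0000 vs cont=0.0000 → 0.0000 [wait]  ⇒ S*(5)=-
t_4: node(4,0) S=86.9762 payoff=14.4238 vs cont=15.7788 → 15.7788 [wait]  node(4,1) S=102.8581 payoff=0.0000 vs cont=6.6183 → 6.6183 [wait]  node(4,2) S=121.6400 payoff=0.0000 vs cont=1.7448 → 1.7448 [wait]  node(4,3) S=143.8515 payoff=0.0000 vs cont=0.2125 → 0.2125 [wait]  node(4,4) S=170.1188 payoff=0.0000 vs cont=0.0000 → 0.0000 [wait]  ⇒ S*(4)=-
t_3: node(3,0) S=94.5844 payoff=6.8156 vs cont=11.1747 → 11.1747 [wait]  node(3,1) S=111.8555 payoff=0.0000 vs cont=4.1747 → 4.1747 [wait]  node(3,2) S=132.2804 payoff=0.0000 vs cont=0.9776 → 0.9776 [wait]  node(3,3) S=156.4348 payoff=0.0000 vs cont=0.1062 → 0.1062 [wait]  ⇒ S*(3)=-
t_2: node(2,0) S=102.8581 payoff=0.0000 vs cont=7.6593 → 7.6593 [wait]  node(2,1) S=121.6400 payoff=0.0000 vs cont=2.5722 → 2.5722 [wait]  node(2,2) S=143.8515 payoff=0.0000 vs cont=0.5413 → 0.5413 [wait]  ⇒ S*(2)=-
t_1: node(1,0) S=111.8555 payoff=0.0000 vs cont=5.1061 → 5.1061 [wait]  node(1,1) S=132.2804 payoff=0.0000 vs cont=1.5545 → 1.5545 [wait]  ⇒ S*(1)=-
t_0: node(0,0) S=121.6400 payoff=0.0000 vs cont=3.3243 → 3.3243 [wait]  ⇒ S*(0)=-

price = 3.3243
boundary = - - - - - - 73.5466 79.9800 86.9762
tree:
3.3243
5.1061 1.5545
7.6593 2.5722 0.5413
11.1747 4.1747 0.9776 0.1062
15.7788 6.6183 1.7448 0.2125 0.0000
21.4382 10.1916 3.0686 0.4251 0.0000 0.0000
27.8534 15.1283 5.2943 0.8507 0.0000 0.0000 0.0000
33.7693 21.4200 8.9011 1.7022 0.0000 0.0000 0.0000 0.0000
39.2094 27.8534 14.4238 3.4061 0.0000 0.0000 0.0000 0.0000 0.0000
44.2119 33.7693 21.4200 6.8156 0.0000 0.0000 0.0000 0.0000 0.0000 0.0000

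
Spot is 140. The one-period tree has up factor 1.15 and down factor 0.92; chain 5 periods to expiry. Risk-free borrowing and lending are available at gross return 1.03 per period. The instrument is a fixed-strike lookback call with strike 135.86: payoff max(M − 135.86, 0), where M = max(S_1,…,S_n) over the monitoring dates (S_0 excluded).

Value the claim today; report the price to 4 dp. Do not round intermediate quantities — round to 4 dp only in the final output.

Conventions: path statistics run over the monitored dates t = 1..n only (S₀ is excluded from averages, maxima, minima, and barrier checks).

price = 35.5585

Set p* = 0.4783 (from d < R < u); the path-dependent value is the discounted p*-expectation over all price paths.
Enumerate all 2^5 = 32 price paths (U = up ×1.15, D = down ×0.92); each path with k up-moves has probability p*^k·(1−p*)^(5−k).
DDDDD: M=128.8000, payoff=0.0000, prob=0.038660
UDDDD: M=161.0000, payoff=25.1400, prob=0.035439
DUDDD: M=148.1200, payoff=12.2600, prob=0.035439
UUDDD: M=185.1500, payoff=49.2900, prob=0.032486
DDUDD: M=136.2704, payoff=0.4104, prob=0.035439
UDUDD: M=170.3380, payoff=34.4780, prob=0.032486
DUUDD: M=170.3380, payoff=34.4780, prob=0.032486
UUUDD: M=212.9225, payoff=77.0625, prob=0.029778
DDDUD: M=128.8000, payoff=0.0000, prob=0.035439
UDDUD: M=161.0000, payoff=25.1400, prob=0.032486
DUDUD: M=156.7110, payoff=20.8510, prob=0.032486
UUDUD: M=195.8887, payoff=60.0287, prob=0.029778
DDUUD: M=156.7110, payoff=20.8510, prob=0.032486
UDUUD: M=195.8887, payoff=60.0287, prob=0.029778
DUUUD: M=195.8887, payoff=60.0287, prob=0.029778
UUUUD: M=244.8609, payoff=109.0009, prob=0.027297
DDDDU: M=128.8000, payoff=0.0000, prob=0.035439
UDDDU: M=161.0000, payoff=25.1400, prob=0.032486
DUDDU: M=148.1200, payoff=12.2600, prob=0.032486
UUDDU: M=185.1500, payoff=49.2900, prob=0.029778
DDUDU: M=144.1741, payoff=8.3141, prob=0.032486
UDUDU: M=180.2176, payoff=44.3576, prob=0.029778
DUUDU: M=180.2176, payoff=44.3576, prob=0.029778
UUUDU: M=225.2720, payoff=89.4120, prob=0.027297
DDDUU: M=144.1741, payoff=8.3141, prob=0.032486
UDDUU: M=180.2176, payoff=44.3576, prob=0.029778
DUDUU: M=180.2176, payoff=44.3576, prob=0.029778
UUDUU: M=225.2720, payoff=89.4120, prob=0.027297
DDUUU: M=180.2176, payoff=44.3576, prob=0.029778
UDUUU: M=225.2720, payoff=89.4120, prob=0.027297
DUUUU: M=225.2720, payoff=89.4120, prob=0.027297
UUUUU: M=281.5900, payoff=145.7300, prob=0.025022
Price = Σ prob·payoff / R^5 = 41.222038 / 1.159274 = 35.5585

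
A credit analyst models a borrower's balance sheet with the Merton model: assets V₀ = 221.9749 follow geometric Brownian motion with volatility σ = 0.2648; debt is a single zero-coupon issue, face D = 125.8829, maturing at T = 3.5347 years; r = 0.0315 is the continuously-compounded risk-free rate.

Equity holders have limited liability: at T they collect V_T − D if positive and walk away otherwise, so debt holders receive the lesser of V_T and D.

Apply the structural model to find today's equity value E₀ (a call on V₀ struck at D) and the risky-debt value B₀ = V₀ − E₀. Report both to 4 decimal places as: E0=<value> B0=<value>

E0=112.4186 B0=109.5563

Work the structural quantities from V₀ = 221.9749 against face 125.8829:
d₁ = [ln(V₀/D) + (r + σ²/2)T] / (σ√T)
   = [ln(221.9749/125.8829) + (0.0315 + 0.5·0.2648²)·3.5347] / (0.2648·√3.5347)
   = [0.567212 + 0.235268] / 0.497845 = 1.611907
d₂ = d₁ − σ√T = 1.611907 − 0.497845 = 1.114062
N(d₁) = 0.946509,  N(d₂) = 0.867374,  e^(−rT) = 0.894632
E₀ = V₀·N(d₁) − D·e^(−rT)·N(d₂)
   = 221.9749·0.946509 − 125.8829·0.894632·0.867374 = 112.418599
B₀ = V₀ − E₀ = 221.9749 − 112.418599 = 109.556301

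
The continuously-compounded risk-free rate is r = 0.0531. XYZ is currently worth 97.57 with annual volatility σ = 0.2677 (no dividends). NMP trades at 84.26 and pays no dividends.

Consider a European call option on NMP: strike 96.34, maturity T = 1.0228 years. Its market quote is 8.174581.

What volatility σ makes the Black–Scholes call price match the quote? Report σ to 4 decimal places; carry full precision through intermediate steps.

At σ = 0.3215 the Black–Scholes value reproduces the quote:
σ√T = 0.3215·√1.0228 = 0.325144
d₁ = (ln(S/K) + (r+σ²/2)T) / (σ√T) = (ln(84.26/96.34) + (0.0531+0.3215²/2)·1.0228) / 0.325144 = (-0.133976 + 0.107170) / 0.325144 = -0.082444
d₂ = d₁ − σ√T = -0.082444 − 0.325144 = -0.407588
e^{−rT} = 0.947138
N(d₁) = 0.467147,  N(d₂) = 0.341788
V = S·N(d₁) − K·e^{−rT}·N(d₂) = 39.361791 − 31.187210 = 8.174581 (the observed quote) — the price is monotone increasing in volatility, hence this σ is the only solution

sigma = 0.3215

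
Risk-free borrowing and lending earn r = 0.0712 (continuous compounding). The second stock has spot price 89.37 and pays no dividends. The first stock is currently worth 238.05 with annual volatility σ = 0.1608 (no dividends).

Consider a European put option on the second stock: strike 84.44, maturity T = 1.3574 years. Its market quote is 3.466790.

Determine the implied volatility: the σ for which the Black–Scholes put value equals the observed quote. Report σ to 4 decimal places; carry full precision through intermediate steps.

sigma = 0.2167

At σ = 0.2167 the Black–Scholes value reproduces the quote:
σ√T = 0.2167·√1.3574 = 0.252472
d₁ = (ln(S/K) + (r+σ²/2)T) / (σ√T) = (ln(89.37/84.44) + (0.0712+0.2167²/2)·1.3574) / 0.252472 = (0.056744 + 0.128518) / 0.252472 = 0.733792
d₂ = d₁ − σ√T = 0.733792 − 0.252472 = 0.481320
e^{−rT} = 0.907877
N(−d₁) = 0.231538,  N(−d₂) = 0.315145
V = K·e^{−rT}·N(−d₂) − S·N(−d₁) = 24.159326 − 20.692536 = 3.466790 (the quoted price), and the Black–Scholes price is strictly increasing in σ, so σ is unique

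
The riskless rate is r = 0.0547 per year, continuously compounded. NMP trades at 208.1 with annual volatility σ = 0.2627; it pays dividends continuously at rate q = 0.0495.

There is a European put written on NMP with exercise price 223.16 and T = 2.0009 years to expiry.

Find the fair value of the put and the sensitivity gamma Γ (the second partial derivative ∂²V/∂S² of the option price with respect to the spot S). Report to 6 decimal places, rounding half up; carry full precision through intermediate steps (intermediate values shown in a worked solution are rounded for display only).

price = 34.767451
Γ = 0.004671

σ√T = 0.2627·√2.0009 = 0.371597
d₁ = (ln(S/K) + (r−q+σ²/2)T) / (σ√T) = (ln(208.1/223.16) + (0.0547−0.0495+0.2627²/2)·2.0009) / 0.371597 = (-0.069870 + 0.079447) / 0.371597 = 0.025772
d₂ = d₁ − σ√T = 0.025772 − 0.371597 = -0.345826
e^{−rT} = 0.896328
e^{−qT} = 0.905702
N(−d₁) = 0.489720,  N(−d₂) = 0.635263
Put price V = K·e^{−rT}·N(−d₂) − S·e^{−qT}·N(−d₁) = 127.068177 − 92.300726 = 34.767451
φ(d₁) = (1/√(2π))·e^{−d₁²/2} = 0.398810
Γ = e^{−qT}·φ(d₁) / (S·σ·√T) = 0.004671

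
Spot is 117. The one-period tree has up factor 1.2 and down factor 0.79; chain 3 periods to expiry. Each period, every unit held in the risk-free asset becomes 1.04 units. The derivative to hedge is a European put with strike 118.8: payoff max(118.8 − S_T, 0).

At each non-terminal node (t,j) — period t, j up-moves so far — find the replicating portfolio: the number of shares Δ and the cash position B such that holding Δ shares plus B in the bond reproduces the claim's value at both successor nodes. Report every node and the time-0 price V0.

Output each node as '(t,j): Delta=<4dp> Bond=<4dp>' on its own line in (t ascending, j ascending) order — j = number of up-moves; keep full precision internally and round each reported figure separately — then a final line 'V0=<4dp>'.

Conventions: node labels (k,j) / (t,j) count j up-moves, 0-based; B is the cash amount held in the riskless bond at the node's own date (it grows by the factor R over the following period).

(0,0): Delta=-0.3738 Bond=54.6889
(1,0): Delta=-0.7788 Bond=94.3047
(1,1): Delta=-0.2032 Bond=32.9225
(2,0): Delta=-1.0000 Bond=114.2308
(2,1): Delta=-0.6856 Bond=87.7383
(2,2): Delta=0.0000 Bond=0.0000
V0=10.9499

Under the risk-neutral measure, an up-move has probability p* = (R−d)/(u−d) = 0.6098 and values discount at R = 1.04.
Expiry values: V(3,0)=61.1144, V(3,1)=31.1764, V(3,2)=0.0000, V(3,3)=0.0000
(2,0): S=73.0197. Δ = (V_up−V_dn)/(S_up−S_dn) = (31.1764−61.1144)/(87.6236−57.6856) = -1.0000. V = [p*·31.1764 + (1−p*)·61.1144]/1.04 = 41.2111. B = V − Δ·S = 114.2308.
(2,1): S=110.9160. Δ = (V_up−V_dn)/(S_up−S_dn) = (0.0000−31.1764)/(133.0992−87.6236) = -0.6856. V = [p*·0.0000 + (1−p*)·31.1764]/1.04 = 11.6984. B = V − Δ·S = 87.7383.
(2,2): S=168.4800. Δ = (V_up−V_dn)/(S_up−S_dn) = (0.0000−0.0000)/(202.1760−133.0992) = 0.0000. V = [p*·0.0000 + (1−p*)·0.0000]/1.04 = 0.0000. B = V − Δ·S = 0.0000.
(1,0): S=92.4300. Δ = (V_up−V_dn)/(S_up−S_dn) = (11.6984−41.2111)/(110.9160−73.0197) = -0.7788. V = [p*·11.6984 + (1−p*)·41.2111]/1.04 = 22.3227. B = V − Δ·S = 94.3047.
(1,1): S=140.4000. Δ = (V_up−V_dn)/(S_up−S_dn) = (0.0000−11.6984)/(168.4800−110.9160) = -0.2032. V = [p*·0.0000 + (1−p*)·11.6984]/1.04 = 4.3897. B = V − Δ·S = 32.9225.
(0,0): S=117.0000. Δ = (V_up−V_dn)/(S_up−S_dn) = (4.3897−22.3227)/(140.4000−92.4300) = -0.3738. V = [p*·4.3897 + (1−p*)·22.3227]/1.04 = 10.9499. B = V − Δ·S = 54.6889.
Check: Δ(0,0)·S0 + B(0,0) = 10.9499 = V0.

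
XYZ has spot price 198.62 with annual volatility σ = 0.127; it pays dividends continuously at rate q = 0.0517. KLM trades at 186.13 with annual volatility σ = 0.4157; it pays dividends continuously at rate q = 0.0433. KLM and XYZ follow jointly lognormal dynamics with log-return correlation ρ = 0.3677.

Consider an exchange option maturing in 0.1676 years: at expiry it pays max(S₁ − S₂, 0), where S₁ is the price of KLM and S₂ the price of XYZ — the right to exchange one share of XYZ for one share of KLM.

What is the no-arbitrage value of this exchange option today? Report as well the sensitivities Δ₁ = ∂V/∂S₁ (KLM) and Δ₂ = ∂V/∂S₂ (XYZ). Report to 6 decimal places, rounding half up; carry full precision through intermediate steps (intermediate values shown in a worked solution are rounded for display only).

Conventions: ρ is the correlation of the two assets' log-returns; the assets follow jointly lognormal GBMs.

σ_eff = √(σ₁² + σ₂² − 2ρσ₁σ₂) = √(0.4157² + 0.127² − 2·0.3677·0.4157·0.127) = 0.387441
d₁ = (ln(S₁/S₂) + (q₂ − q₁ + σ_eff²/2)T) / (σ_eff√T) = (ln(186.13/198.62) + (0.0517 − 0.0433 + 0.075055)·0.1676) / 0.158615 = -0.321288
d₂ = d₁ − σ_eff√T = -0.321288 − 0.158615 = -0.479903
N(d₁) = 0.373996,  N(d₂) = 0.315648
V = S₁·e^{−q₁T}·N(d₁) − S₂·e^{−q₂T}·N(d₂) = 69.108534 − 62.153176 = 6.955358
Key observation: pricing in XYZ-units makes this a unit-strike call on the ratio S₁/S₂ — the risk-free rate cancels and cannot affect the value.
Δ₁ = e^{−q₁T}·N(d₁) = 0.371292;  Δ₂ = −e^{−q₂T}·N(d₂) = -0.312925

exchange price = 6.955358
Δ1 = 0.371292
Δ2 = -0.312925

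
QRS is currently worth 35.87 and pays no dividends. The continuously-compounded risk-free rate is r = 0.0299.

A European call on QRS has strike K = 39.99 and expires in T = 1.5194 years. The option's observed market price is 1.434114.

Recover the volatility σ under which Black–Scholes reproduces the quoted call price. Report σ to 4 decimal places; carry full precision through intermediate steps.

At σ = 0.1335 the Black–Scholes value reproduces the quote:
σ√T = 0.1335·√1.5194 = 0.164557
d₁ = (ln(S/K) + (r+σ²/2)T) / (σ√T) = (ln(35.87/39.99) + (0.0299+0.1335²/2)·1.5194) / 0.164557 = (-0.108728 + 0.058970) / 0.164557 = -0.302378
d₂ = d₁ − σ√T = -0.302378 − 0.164557 = -0.466935
e^{−rT} = 0.955586
N(d₁) = 0.381182,  N(d₂) = 0.320273
V = S·N(d₁) − K·e^{−rT}·N(d₂) = 13.672999 − 12.238885 = 1.434114 (equal to the quote); since ∂V/∂σ > 0 for all σ, the implied volatility is unique

sigma = 0.1335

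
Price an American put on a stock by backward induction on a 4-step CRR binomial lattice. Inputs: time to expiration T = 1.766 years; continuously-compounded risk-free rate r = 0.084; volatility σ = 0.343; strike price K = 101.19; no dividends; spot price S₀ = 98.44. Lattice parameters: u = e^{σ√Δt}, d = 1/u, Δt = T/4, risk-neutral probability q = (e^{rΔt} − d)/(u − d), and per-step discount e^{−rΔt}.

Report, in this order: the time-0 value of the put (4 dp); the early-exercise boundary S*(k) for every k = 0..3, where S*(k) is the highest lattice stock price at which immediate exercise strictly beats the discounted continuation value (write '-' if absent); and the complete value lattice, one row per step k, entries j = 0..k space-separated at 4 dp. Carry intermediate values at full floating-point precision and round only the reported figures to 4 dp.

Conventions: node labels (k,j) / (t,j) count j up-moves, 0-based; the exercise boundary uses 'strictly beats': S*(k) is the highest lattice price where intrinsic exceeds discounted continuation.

price = 13.3829
boundary = - - 62.4041 78.3777
tree:
13.3829
23.3400 5.3524
38.7859 11.0683 0.5750
51.5040 22.8123 1.2575 0.0000
61.6301 38.7859 2.7500 0.0000 0.0000

Δt=0.44150  u=1.25597  d=0.79620  q=0.52544  discount=0.96359
step 4 (expiry): payoffs max(K−S,0) = 61.6301 38.7859 2.7500 0.0000 0.0000
step 3: (k=3,j=0): S=49.6860, K−S=51.5040, hold=47.8200 ⇒ V=51.5040 exercise | (k=3,j=1): S=78.3777, K−S=22.8123, hold=19.1283 ⇒ V=22.8123 exercise | (k=3,j=2): S=123.6377, K−S=0.0000, hold=1.2575 ⇒ V=1.2575 continue | (k=3,j=3): S=195.0334, K−S=0.0000, hold=0.0000 ⇒ V=0.0000 continue  boundary S*=78.3777
step 2: (k=2,j=0): S=62.4041, K−S=38.7859, hold=35.1019 ⇒ V=38.7859 exercise | (k=2,j=1): S=98.4400, K−S=2.7500, hold=11.0683 ⇒ V=11.0683 continue | (k=2,j=2): S=155.2852, K−S=0.0000, hold=0.5750 ⇒ V=0.5750 continue  boundary S*=62.4041
step 1: (k=1,j=0): S=78.3777, K−S=22.8123, hold=23.3400 ⇒ V=23.3400 continue | (k=1,j=1): S=123.6377, K−S=0.0000, hold=5.3524 ⇒ V=5.3524 continue  boundary S*=-
step 0: (k=0,j=0): S=98.4400, K−S=2.7500, hold=13.3829 ⇒ V=13.3829 continue  boundary S*=-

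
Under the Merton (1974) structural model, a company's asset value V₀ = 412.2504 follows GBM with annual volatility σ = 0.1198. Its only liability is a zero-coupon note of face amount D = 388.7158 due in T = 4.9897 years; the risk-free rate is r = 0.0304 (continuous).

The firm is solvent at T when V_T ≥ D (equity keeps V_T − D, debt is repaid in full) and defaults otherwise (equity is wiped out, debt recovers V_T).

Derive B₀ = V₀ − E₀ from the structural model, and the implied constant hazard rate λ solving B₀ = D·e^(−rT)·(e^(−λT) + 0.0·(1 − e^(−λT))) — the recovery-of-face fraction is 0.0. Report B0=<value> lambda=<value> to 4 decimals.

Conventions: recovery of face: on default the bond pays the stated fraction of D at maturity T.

B0=321.8474 lambda=0.0074

Apply the equity-as-call identities (strike 388.7158, horizon 4.9897 years):
d₁ = [ln(V₀/D) + (r + σ²/2)T] / (σ√T)
   = [ln(412.2504/388.7158) + (0.0304 + 0.5·0.1198²)·4.9897] / (0.1198·√4.9897)
   = [0.058782 + 0.187493] / 0.267605 = 0.920295
d₂ = d₁ − σ√T = 0.920295 − 0.267605 = 0.652690
N(d₁) = 0.821291,  N(d₂) = 0.743022,  e^(−rT) = 0.859257
E₀ = V₀·N(d₁) − D·e^(−rT)·N(d₂)
   = 412.2504·0.821291 − 388.7158·0.859257·0.743022 = 90.402964
B₀ = V₀ − E₀ = 412.2504 − 90.402964 = 321.847436
e^(−λT) = (B₀·e^(rT)/D − 0)/(1 − 0) = (321.8474·1.163796/388.7158 − 0)/1 = 0.96359511
λ = −ln(0.96359511)/4.9897 = 0.007432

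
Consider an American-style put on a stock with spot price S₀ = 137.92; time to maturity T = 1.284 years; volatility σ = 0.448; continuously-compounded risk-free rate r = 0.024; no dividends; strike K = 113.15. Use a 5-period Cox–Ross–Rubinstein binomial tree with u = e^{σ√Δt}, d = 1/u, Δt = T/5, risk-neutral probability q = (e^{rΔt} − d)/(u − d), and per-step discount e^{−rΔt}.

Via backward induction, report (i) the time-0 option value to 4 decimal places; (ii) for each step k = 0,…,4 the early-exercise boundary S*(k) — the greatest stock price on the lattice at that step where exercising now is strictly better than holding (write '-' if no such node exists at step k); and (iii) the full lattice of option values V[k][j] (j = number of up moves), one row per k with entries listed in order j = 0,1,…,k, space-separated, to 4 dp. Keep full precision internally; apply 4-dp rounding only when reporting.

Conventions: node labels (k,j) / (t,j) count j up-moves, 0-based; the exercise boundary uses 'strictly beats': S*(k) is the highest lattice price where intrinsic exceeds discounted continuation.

params: Δt=0.25680 u=1.25486 d=0.79690 q=0.45699 e^(-rΔt)=0.99386
t_5 payoffs: 68.8252 43.3527 3.2415 0.0000 0.0000 0.0000
t_4: node(4,0) S=55.6215 payoff=57.5285 vs cont=56.8333 → 57.5285 [stop]  node(4,1) S=87.5861 payoff=25.5639 vs cont=24.8687 → 25.5639 [stop]  node(4,2) S=137.9200 payoff=0.0000 vs cont=1.7494 → 1.7494 [wait]  node(4,3) S=217.1798 payoff=0.0000 vs cont=0.0000 → 0.0000 [wait]  node(4,4) S=341.9887 payoff=0.0000 vs cont=0.0000 → 0.0000 [wait]  ⇒ S*(4)=87.5861
t_3: node(3,0) S=69.7973 payoff=43.3527 vs cont=42.6574 → 43.3527 [stop]  node(3,1) S=109.9085 payoff=3.2415 vs cont=14.5908 → 14.5908 [wait]  node(3,2) S=173.0706 payoff=0.0000 vs cont=0.9441 → 0.9441 [wait]  node(3,3) S=272.5308 payoff=0.0000 vs cont=0.0000 → 0.0000 [wait]  ⇒ S*(3)=69.7973
t_2: node(2,0) S=87.5861 payoff=25.5639 vs cont=30.0233 → 30.0233 [wait]  node(2,1) S=137.9200 payoff=0.0000 vs cont=8.3031 → 8.3031 [wait]  node(2,2) S=217.1798 payoff=0.0000 vs cont=0.5095 → 0.5095 [wait]  ⇒ S*(2)=-
t_1: node(1,0) S=109.9085 payoff=3.2415 vs cont=19.9740 → 19.9740 [wait]  node(1,1) S=173.0706 payoff=0.0000 vs cont=4.7124 → 4.7124 [wait]  ⇒ S*(1)=-
t_0: node(0,0) S=137.9200 payoff=0.0000 vs cont=12.9198 → 12.9198 [wait]  ⇒ S*(0)=-

price = 12.9198
boundary = - - - 69.7973 87.5861
tree:
12.9198
19.9740 4.7124
30.0233 8.3031 0.5095
43.3527 14.5908 0.9441 0.0000
57.5285 25.5639 1.7494 0.0000 0.0000
68.8252 43.3527 3.2415 0.0000 0.0000 0.0000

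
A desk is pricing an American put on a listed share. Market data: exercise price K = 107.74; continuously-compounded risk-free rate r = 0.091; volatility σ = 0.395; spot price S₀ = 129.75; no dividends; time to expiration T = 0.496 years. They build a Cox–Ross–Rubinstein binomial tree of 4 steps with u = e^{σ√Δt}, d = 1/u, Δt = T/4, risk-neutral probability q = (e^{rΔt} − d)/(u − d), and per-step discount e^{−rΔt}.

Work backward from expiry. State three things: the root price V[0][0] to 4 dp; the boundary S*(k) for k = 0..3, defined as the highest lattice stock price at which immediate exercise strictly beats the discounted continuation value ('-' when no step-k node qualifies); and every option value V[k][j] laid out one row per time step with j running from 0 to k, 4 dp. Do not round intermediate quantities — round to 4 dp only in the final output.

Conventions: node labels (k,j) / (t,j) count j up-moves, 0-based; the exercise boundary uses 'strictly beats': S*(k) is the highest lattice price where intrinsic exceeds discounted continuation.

params: Δt=0.12400 u=1.14923 d=0.87015 q=0.50594 e^(-rΔt)=0.98878
t_4 payoffs: 33.3565 9.4992 0.0000 0.0000 0.0000
t_3: node(3,0) S=85.4839 payoff=22.2561 vs cont=21.0472 → 22.2561 [stop]  node(3,1) S=112.9015 payoff=0.0000 vs cont=4.6405 → 4.6405 [wait]  node(3,2) S=149.1128 payoff=0.0000 vs cont=0.0000 → 0.0000 [wait]  node(3,3) S=196.9384 payoff=0.0000 vs cont=0.0000 → 0.0000 [wait]  ⇒ S*(3)=85.4839
t_2: node(2,0) S=98.2408 payoff=9.4992 vs cont=13.1939 → 13.1939 [wait]  node(2,1) S=129.7500 payoff=0.0000 vs cont=2.2669 → 2.2669 [wait]  node(2,2) S=171.3652 payoff=0.0000 vs cont=0.0000 → 0.0000 [wait]  ⇒ S*(2)=-
t_1: node(1,0) S=112.9015 payoff=0.0000 vs cont=7.5794 → 7.5794 [wait]  node(1,1) S=149.1128 payoff=0.0000 vs cont=1.1074 → 1.1074 [wait]  ⇒ S*(1)=-
t_0: node(0,0) S=129.7500 payoff=0.0000 vs cont=4.2567 → 4.2567 [wait]  ⇒ S*(0)=-

price = 4.2567
boundary = - - - 85.4839
tree:
4.2567
7.5794 1.1074
13.1939 2.2669 0.0000
22.2561 4.6405 0.0000 0.0000
33.3565 9.4992 0.0000 0.0000 0.0000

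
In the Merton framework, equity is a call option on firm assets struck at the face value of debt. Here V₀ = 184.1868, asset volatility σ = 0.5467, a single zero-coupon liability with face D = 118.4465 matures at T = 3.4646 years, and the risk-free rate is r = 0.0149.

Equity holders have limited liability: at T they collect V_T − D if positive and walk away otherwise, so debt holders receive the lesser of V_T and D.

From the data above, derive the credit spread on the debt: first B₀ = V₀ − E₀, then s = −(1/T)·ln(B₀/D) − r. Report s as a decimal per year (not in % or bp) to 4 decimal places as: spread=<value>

spread=0.0820

Apply the equity-as-call identities (strike 118.4465, horizon 3.4646 years):
d₁ = [ln(V₀/D) + (r + σ²/2)T] / (σ√T)
   = [ln(184.1868/118.4465) + (0.0149 + 0.5·0.5467²)·3.4646] / (0.5467·√3.4646)
   = [0.441489 + 0.569374] / 1.017597 = 0.993383
d₂ = d₁ − σ√T = 0.993383 − 1.017597 = -0.024214
N(d₁) = 0.839738,  N(d₂) = 0.490341,  e^(−rT) = 0.949687
E₀ = V₀·N(d₁) − D·e^(−rT)·N(d₂)
   = 184.1868·0.839738 − 118.4465·0.949687·0.490341 = 99.511647
B₀ = V₀ − E₀ = 184.1868 − 99.511647 = 84.675153
spread = −(1/T)·ln(B₀/D) − r = −(1/3.4646)·ln(84.675153/118.4465) − 0.0149 = 0.08197675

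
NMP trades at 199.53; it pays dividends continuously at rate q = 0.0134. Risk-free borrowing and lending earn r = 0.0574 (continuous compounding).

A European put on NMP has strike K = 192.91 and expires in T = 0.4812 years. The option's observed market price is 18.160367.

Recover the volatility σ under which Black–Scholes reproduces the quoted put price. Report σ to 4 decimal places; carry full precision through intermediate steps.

sigma = 0.4338

At σ = 0.4338 the Black–Scholes value reproduces the quote:
σ√T = 0.4338·√0.4812 = 0.300921
d₁ = (ln(S/K) + (r−q+σ²/2)T) / (σ√T) = (ln(199.53/192.91) + (0.0574−0.0134+0.4338²/2)·0.4812) / 0.300921 = (0.033741 + 0.066449) / 0.300921 = 0.332946
d₂ = d₁ − σ√T = 0.332946 − 0.300921 = 0.032025
e^{−rT} = 0.972757
e^{−qT} = 0.993573
N(−d₁) = 0.369588,  N(−d₂) = 0.487226
V = K·e^{−rT}·N(−d₂) − S·e^{−qT}·N(−d₁) = 91.430207 − 73.269841 = 18.160367 (equal to the quote); since ∂V/∂σ > 0 for all σ, the implied volatility is unique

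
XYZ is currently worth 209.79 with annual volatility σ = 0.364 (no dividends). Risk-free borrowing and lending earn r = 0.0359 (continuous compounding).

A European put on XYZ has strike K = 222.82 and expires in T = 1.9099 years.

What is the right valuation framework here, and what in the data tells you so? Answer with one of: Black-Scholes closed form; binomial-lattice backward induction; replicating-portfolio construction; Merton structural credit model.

Key observation: a European-exercise option on XYZ struck at 222.82 — a GBM underlying with constant parameters — admits an analytic price: the data contain no early exercise, no discrete tree, no debt structure.

framework: Black-Scholes closed form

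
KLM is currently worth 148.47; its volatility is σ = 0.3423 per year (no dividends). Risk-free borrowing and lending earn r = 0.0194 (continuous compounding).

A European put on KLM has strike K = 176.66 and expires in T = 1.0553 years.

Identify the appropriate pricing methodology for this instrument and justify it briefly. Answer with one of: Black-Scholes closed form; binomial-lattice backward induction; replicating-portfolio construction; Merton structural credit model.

framework: Black-Scholes closed form

Key observation: with KLM following a GBM at constant σ and r, the European put struck at 176.66 prices in closed form — nothing here needs a stepwise model or a balance sheet.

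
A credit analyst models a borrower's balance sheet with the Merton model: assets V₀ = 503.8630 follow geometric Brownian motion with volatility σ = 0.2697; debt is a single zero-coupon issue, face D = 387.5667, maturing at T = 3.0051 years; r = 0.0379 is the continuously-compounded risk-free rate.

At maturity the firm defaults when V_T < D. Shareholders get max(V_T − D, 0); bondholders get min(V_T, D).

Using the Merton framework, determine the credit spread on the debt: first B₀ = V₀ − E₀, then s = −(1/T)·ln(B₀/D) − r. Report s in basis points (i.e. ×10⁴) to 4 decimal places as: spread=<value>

Work the structural quantities from V₀ = 503.8630 against face 387.5667:
d₁ = [ln(V₀/D) + (r + σ²/2)T] / (σ√T)
   = [ln(503.8630/387.5667) + (0.0379 + 0.5·0.2697²)·3.0051] / (0.2697·√3.0051)
   = [0.262416 + 0.223186] / 0.467531 = 1.038653
d₂ = d₁ − σ√T = 1.038653 − 0.467531 = 0.571122
N(d₁) = 0.850517,  N(d₂) = 0.716041,  e^(−rT) = 0.892353
E₀ = V₀·N(d₁) − D·e^(−rT)·N(d₂)
   = 503.8630·0.850517 − 387.5667·0.892353·0.716041 = 180.903644
B₀ = V₀ − E₀ = 503.8630 − 180.903644 = 322.959356
spread = −(1/T)·ln(B₀/D) − r = −(1/3.0051)·ln(322.959356/387.5667) − 0.0379 = 0.02278400
in basis points: 0.02278400 × 10⁴ = 227.8400 bp

spread=227.8400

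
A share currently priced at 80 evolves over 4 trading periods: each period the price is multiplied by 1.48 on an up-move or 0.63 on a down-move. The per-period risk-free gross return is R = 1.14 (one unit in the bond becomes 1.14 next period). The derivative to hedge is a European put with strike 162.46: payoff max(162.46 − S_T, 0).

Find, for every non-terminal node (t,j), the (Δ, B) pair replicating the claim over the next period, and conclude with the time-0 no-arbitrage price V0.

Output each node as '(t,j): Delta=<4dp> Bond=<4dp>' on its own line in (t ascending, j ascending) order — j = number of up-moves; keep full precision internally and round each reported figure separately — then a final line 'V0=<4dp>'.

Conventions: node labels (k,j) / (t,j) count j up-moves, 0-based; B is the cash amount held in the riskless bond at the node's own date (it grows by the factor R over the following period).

The replicating-portfolio and risk-neutral prices coincide; use p* = (1.14−0.63)/(1.48−0.63) = 0.6000 for the latter.
Terminal payoffs: V(4,0)=149.8576, V(4,1)=132.8544, V(4,2)=92.9104, V(4,3)=0.0000, V(4,4)=0.0000
(3,0): S=20.0038. Δ = (V_up−V_dn)/(S_up−S_dn) = (132.8544−149.8576)/(29.6056−12.6024) = -1.0000. V = [p*·132.8544 + (1−p*)·149.8576]/1.14 = 122.5050. B = V − Δ·S = 142.5088.
(3,1): S=46.9930. Δ = (V_up−V_dn)/(S_up−S_dn) = (92.9104−132.8544)/(69.5496−29.6056) = -1.0000. V = [p*·92.9104 + (1−p*)·132.8544]/1.14 = 95.5158. B = V − Δ·S = 142.5088.
(3,2): S=110.3962. Δ = (V_up−V_dn)/(S_up−S_dn) = (0.0000−92.9104)/(163.3863−69.5496) = -0.9901. V = [p*·0.0000 + (1−p*)·92.9104]/1.14 = 32.6001. B = V − Δ·S = 141.9065.
(3,3): S=259.3434. Δ = (V_up−V_dn)/(S_up−S_dn) = (0.0000−0.0000)/(383.8282−163.3863) = 0.0000. V = [p*·0.0000 + (1−p*)·0.0000]/1.14 = 0.0000. B = V − Δ·S = 0.0000.
(2,0): S=31.7520. Δ = (V_up−V_dn)/(S_up−S_dn) = (95.5158−122.5050)/(46.9930−20.0038) = -1.0000. V = [p*·95.5158 + (1−p*)·122.5050]/1.14 = 93.2557. B = V − Δ·S = 125.0077.
(2,1): S=74.5920. Δ = (V_up−V_dn)/(S_up−S_dn) = (32.6001−95.5158)/(110.3962−46.9930) = -0.9923. V = [p*·32.6001 + (1−p*)·95.5158]/1.14 = 50.6723. B = V − Δ·S = 124.6907.
(2,2): S=175.2320. Δ = (V_up−V_dn)/(S_up−S_dn) = (0.0000−32.6001)/(259.3434−110.3962) = -0.2189. V = [p*·0.0000 + (1−p*)·32.6001]/1.14 = 11.4386. B = V − Δ·S = 49.7918.
(1,0): S=50.4000. Δ = (V_up−V_dn)/(S_up−S_dn) = (50.6723−93.2557)/(74.5920−31.7520) = -0.9940. V = [p*·50.6723 + (1−p*)·93.2557]/1.14 = 59.3909. B = V − Δ·S = 109.4890.
(1,1): S=118.4000. Δ = (V_up−V_dn)/(S_up−S_dn) = (11.4386−50.6723)/(175.2320−74.5920) = -0.3898. V = [p*·11.4386 + (1−p*)·50.6723]/1.14 = 23.8001. B = V − Δ·S = 69.9573.
(0,0): S=80.0000. Δ = (V_up−V_dn)/(S_up−S_dn) = (23.8001−59.3909)/(118.4000−50.4000) = -0.5234. V = [p*·23.8001 + (1−p*)·59.3909]/1.14 = 33.3653. B = V − Δ·S = 75.2369.
Sanity check at the root: Δ(0,0)·S0 + B(0,0) reproduces V0 = 33.3653.

(0,0): Delta=-0.5234 Bond=75.2369
(1,0): Delta=-0.9940 Bond=109.4890
(1,1): Delta=-0.3898 Bond=69.9573
(2,0): Delta=-1.0000 Bond=125.0077
(2,1): Delta=-0.9923 Bond=124.6907
(2,2): Delta=-0.2189 Bond=49.7918
(3,0): Delta=-1.0000 Bond=142.5088
(3,1): Delta=-1.0000 Bond=142.5088
(3,2): Delta=-0.9901 Bond=141.9065
(3,3): Delta=0.0000 Bond=0.0000
V0=33.3653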